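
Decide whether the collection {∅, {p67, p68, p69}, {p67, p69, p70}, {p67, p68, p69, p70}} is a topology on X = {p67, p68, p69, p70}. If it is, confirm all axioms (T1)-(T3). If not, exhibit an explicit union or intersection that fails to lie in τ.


τ is NOT a topology on X.

Axiom (T1): ∅ ∈ τ? Yes; X ∈ τ? Yes.
Axiom (T2/T3): check pairwise unions and intersections of members of τ.
Counterexample for (T3): {p67, p68, p69} ∩ {p67, p69, p70} = {p67, p69} ∉ τ. Therefore τ is NOT a topology.


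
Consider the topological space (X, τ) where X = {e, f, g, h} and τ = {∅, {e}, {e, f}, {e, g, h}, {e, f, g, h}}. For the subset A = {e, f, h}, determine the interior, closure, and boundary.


int(A) = {e, f}, cl(A) = {e, f, g, h}, ∂A = {g, h}.

Closed sets in (X, τ) are complements of opens:
  closed(X, τ) = {∅, {f}, {g, h}, {f, g, h}, {e, f, g, h}}.
int(A) = ⋃ {U ∈ τ : U ⊆ A}. Opens contained in A: ∅, {e}, {e, f}.
Taking the union of these: int(A) = {e, f}.
cl(A) = ⋂ {C closed : A ⊆ C}. Closed sets containing A: {e, f, g, h}.
Intersecting these: cl(A) = {e, f, g, h}.
∂A = cl(A) ∖ int(A) = {e, f, g, h} ∖ {e, f} = {g, h}.


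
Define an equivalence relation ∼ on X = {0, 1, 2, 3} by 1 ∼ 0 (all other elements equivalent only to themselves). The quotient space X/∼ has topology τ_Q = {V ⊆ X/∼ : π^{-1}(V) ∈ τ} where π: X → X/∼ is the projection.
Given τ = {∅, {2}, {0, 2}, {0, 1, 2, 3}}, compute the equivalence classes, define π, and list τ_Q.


X/∼ = {[0=1], [2], [3]}; |τ_Q| = 3.

Equivalence classes: [0=1], [2], [3].
Quotient map π: X → X/∼ sends 0 ↦ [0=1], 1 ↦ [0=1], 2 ↦ [2], 3 ↦ [3].
For each subset V ⊆ X/∼, compute π^{-1}(V) ⊆ X and check whether π^{-1}(V) ∈ τ. V is open in τ_Q iff π^{-1}(V) ∈ τ.
  V = {}: π^{-1}(V) = ∅ ∈ τ ✓.
  V = {[0=1]}: π^{-1}(V) = {0, 1} ∉ τ ✗.
  V = {[2]}: π^{-1}(V) = {2} ∈ τ ✓.
  V = {[0=1], [2]}: π^{-1}(V) = {0, 1, 2} ∉ τ ✗.
  V = {[3]}: π^{-1}(V) = {3} ∉ τ ✗.
  V = {[0=1], [3]}: π^{-1}(V) = {0, 1, 3} ∉ τ ✗.
  V = {[2], [3]}: π^{-1}(V) = {2, 3} ∉ τ ✗.
  V = {[0=1], [2], [3]}: π^{-1}(V) = {0, 1, 2, 3} ∈ τ ✓.
Open sets in the quotient: τ_Q = {{}, {[2]}, {[0=1], [2], [3]}} (3 elements).


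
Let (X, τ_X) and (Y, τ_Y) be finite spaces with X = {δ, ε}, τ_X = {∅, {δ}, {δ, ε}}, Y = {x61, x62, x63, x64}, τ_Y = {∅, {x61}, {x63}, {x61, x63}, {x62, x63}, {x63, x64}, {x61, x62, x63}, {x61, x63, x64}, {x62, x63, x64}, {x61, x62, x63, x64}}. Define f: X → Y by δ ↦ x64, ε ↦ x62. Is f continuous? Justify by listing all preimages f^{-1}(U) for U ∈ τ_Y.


f is NOT continuous.

Compute f^{-1}(U) for each U ∈ τ_Y:
  U = ∅: f^{-1}(U) = ∅ ∈ τ_X ✓.
  U = {x61}: f^{-1}(U) = ∅ ∈ τ_X ✓.
  U = {x63}: f^{-1}(U) = ∅ ∈ τ_X ✓.
  U = {x61, x63}: f^{-1}(U) = ∅ ∈ τ_X ✓.
  U = {x62, x63}: f^{-1}(U) = {ε} ∉ τ_X ✗.
  U = {x63, x64}: f^{-1}(U) = {δ} ∈ τ_X ✓.
  U = {x61, x62, x63}: f^{-1}(U) = {ε} ∉ τ_X ✗.
  U = {x61, x63, x64}: f^{-1}(U) = {δ} ∈ τ_X ✓.
  U = {x62, x63, x64}: f^{-1}(U) = {δ, ε} ∈ τ_X ✓.
  U = {x61, x62, x63, x64}: f^{-1}(U) = {δ, ε} ∈ τ_X ✓.
Found U = {x62, x63} with f^{-1}(U) = {ε} not in τ_X. Therefore f is NOT continuous.


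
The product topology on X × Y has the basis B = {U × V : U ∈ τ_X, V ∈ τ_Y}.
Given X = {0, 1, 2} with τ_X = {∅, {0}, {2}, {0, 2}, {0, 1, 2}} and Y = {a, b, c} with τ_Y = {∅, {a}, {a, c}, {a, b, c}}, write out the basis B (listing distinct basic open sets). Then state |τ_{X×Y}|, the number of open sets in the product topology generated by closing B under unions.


Basis B = {∅ × ∅, {0} × {a}, {2} × {a}, {0} × {a, c}, {0, 2} × {a}, {2} × {a, c}, {0} × {a, b, c}, {0, 1, 2} × {a}, {2} × {a, b, c}, {0, 2} × {a, c}, {0, 2} × {a, b, c}, {0, 1, 2} × {a, c}, {0, 1, 2} × {a, b, c}}; |τ_{X×Y}| = 30.

Enumerate products U × V with U ∈ τ_X, V ∈ τ_Y (deduplicated):
  ∅ × ∅ = {} (∅)
  {0} × {a} = {(0,a)}
  {2} × {a} = {(2,a)}
  {0} × {a, c} = {(0,a), (0,c)}
  {0, 2} × {a} = {(0,a), (2,a)}
  {2} × {a, c} = {(2,a), (2,c)}
  {0} × {a, b, c} = {(0,a), (0,b), (0,c)}
  {0, 1, 2} × {a} = {(0,a), (1,a), (2,a)}
  {2} × {a, b, c} = {(2,a), (2,b), (2,c)}
  {0, 2} × {a, c} = {(0,a), (0,c), (2,a), (2,c)}
  {0, 2} × {a, b, c} = {(0,a), (0,b), (0,c), (2,a), (2,b), (2,c)}
  {0, 1, 2} × {a, c} = {(0,a), (0,c), (1,a), (1,c), (2,a), (2,c)}
  {0, 1, 2} × {a, b, c} = {(0,a), (0,b), (0,c), (1,a), (1,b), (1,c), (2,a), (2,b), (2,c)}
These 13 distinct sets form the basis B.
Close under arbitrary unions to get τ_{X×Y}; counting gives |τ_{X×Y}| = 30.


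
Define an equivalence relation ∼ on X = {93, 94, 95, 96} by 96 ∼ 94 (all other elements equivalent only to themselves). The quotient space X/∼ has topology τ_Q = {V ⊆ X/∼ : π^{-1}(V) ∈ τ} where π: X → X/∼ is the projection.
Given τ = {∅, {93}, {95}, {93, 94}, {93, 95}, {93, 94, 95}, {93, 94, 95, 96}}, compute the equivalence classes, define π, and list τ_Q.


X/∼ = {[93], [94=96], [95]}; |τ_Q| = 5.

Equivalence classes: [93], [94=96], [95].
Quotient map π: X → X/∼ sends 93 ↦ [93], 94 ↦ [94=96], 95 ↦ [95], 96 ↦ [94=96].
For each subset V ⊆ X/∼, compute π^{-1}(V) ⊆ X and check whether π^{-1}(V) ∈ τ. V is open in τ_Q iff π^{-1}(V) ∈ τ.
  V = {}: π^{-1}(V) = ∅ ∈ τ ✓.
  V = {[93]}: π^{-1}(V) = {93} ∈ τ ✓.
  V = {[94=96]}: π^{-1}(V) = {94, 96} ∉ τ ✗.
  V = {[93], [94=96]}: π^{-1}(V) = {93, 94, 96} ∉ τ ✗.
  V = {[95]}: π^{-1}(V) = {95} ∈ τ ✓.
  V = {[93], [95]}: π^{-1}(V) = {93, 95} ∈ τ ✓.
  V = {[94=96], [95]}: π^{-1}(V) = {94, 95, 96} ∉ τ ✗.
  V = {[93], [94=96], [95]}: π^{-1}(V) = {93, 94, 95, 96} ∈ τ ✓.
Open sets in the quotient: τ_Q = {{}, {[93]}, {[95]}, {[93], [95]}, {[93], [94=96], [95]}} (5 elements).


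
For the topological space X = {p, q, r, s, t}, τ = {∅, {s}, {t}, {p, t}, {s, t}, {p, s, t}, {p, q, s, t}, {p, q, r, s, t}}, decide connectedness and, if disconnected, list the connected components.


(X, τ) is connected.

Find clopen sets (U ∈ τ with X ∖ U ∈ τ):
  U = ∅, X ∖ U = {p, q, r, s, t} — both open, so U is clopen.
  U = {p, q, r, s, t}, X ∖ U = ∅ — both open, so U is clopen.
Only trivial clopens (∅ and X) exist, so (X, τ) is connected.
Compute connected components by grouping points that agree on all clopens:
  component: {p, q, r, s, t}


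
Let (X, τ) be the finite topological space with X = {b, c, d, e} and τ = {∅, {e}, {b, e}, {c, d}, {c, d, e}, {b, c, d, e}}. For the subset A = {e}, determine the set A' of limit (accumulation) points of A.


A' = {b}

For each x ∈ X, list the open sets U ∈ τ with x ∈ U, then check whether U ∩ (A ∖ {x}) ≠ ∅ for every such U.
  x = b: opens ∋ x are {b, e}, {b, c, d, e}; each meets A ∖ {b}, so x IS a limit point.
  x = c: open {c, d} ∋ x has {c, d} ∩ (A ∖ {c}) = ∅, so x is NOT a limit point.
  x = d: open {c, d} ∋ x has {c, d} ∩ (A ∖ {d}) = ∅, so x is NOT a limit point.
  x = e: open {e} ∋ x has {e} ∩ (A ∖ {e}) = ∅, so x is NOT a limit point.
Collecting: A' = {b}.


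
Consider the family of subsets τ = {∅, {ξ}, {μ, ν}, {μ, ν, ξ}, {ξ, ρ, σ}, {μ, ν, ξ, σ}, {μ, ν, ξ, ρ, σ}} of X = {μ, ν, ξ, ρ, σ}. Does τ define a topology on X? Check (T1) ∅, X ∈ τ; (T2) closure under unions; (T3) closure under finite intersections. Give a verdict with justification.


τ is NOT a topology on X.

Axiom (T1): ∅ ∈ τ? Yes; X ∈ τ? Yes.
Axiom (T2/T3): check pairwise unions and intersections of members of τ.
Counterexample for (T3): {ξ, ρ, σ} ∩ {μ, ν, ξ, σ} = {ξ, σ} ∉ τ. Therefore τ is NOT a topology.


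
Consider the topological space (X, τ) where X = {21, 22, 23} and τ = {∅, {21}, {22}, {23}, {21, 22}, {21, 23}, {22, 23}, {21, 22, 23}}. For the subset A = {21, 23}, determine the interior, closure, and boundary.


int(A) = {21, 23}, cl(A) = {21, 23}, ∂A = ∅.

Closed sets in (X, τ) are complements of opens:
  closed(X, τ) = {∅, {21}, {22}, {23}, {21, 22}, {21, 23}, {22, 23}, {21, 22, 23}}.
int(A) = ⋃ {U ∈ τ : U ⊆ A}. Opens contained in A: ∅, {21}, {23}, {21, 23}.
Taking the union of these: int(A) = {21, 23}.
cl(A) = ⋂ {C closed : A ⊆ C}. Closed sets containing A: {21, 23}, {21, 22, 23}.
Intersecting these: cl(A) = {21, 23}.
∂A = cl(A) ∖ int(A) = {21, 23} ∖ {21, 23} = ∅.


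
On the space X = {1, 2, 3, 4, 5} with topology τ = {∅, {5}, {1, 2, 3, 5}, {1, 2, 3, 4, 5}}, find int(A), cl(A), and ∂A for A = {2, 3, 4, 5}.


int(A) = {5}, cl(A) = {1, 2, 3, 4, 5}, ∂A = {1, 2, 3, 4}.

Closed sets in (X, τ) are complements of opens:
  closed(X, τ) = {∅, {4}, {1, 2, 3, 4}, {1, 2, 3, 4, 5}}.
int(A) = ⋃ {U ∈ τ : U ⊆ A}. Opens contained in A: ∅, {5}.
Taking the union of these: int(A) = {5}.
cl(A) = ⋂ {C closed : A ⊆ C}. Closed sets containing A: {1, 2, 3, 4, 5}.
Intersecting these: cl(A) = {1, 2, 3, 4, 5}.
∂A = cl(A) ∖ int(A) = {1, 2, 3, 4, 5} ∖ {5} = {1, 2, 3, 4}.


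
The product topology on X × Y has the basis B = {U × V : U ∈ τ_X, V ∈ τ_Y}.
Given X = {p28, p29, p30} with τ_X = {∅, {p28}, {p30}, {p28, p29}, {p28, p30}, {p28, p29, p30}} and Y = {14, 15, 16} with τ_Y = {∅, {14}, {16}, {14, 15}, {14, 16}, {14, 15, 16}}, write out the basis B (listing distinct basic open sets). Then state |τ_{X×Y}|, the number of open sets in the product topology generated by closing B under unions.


Basis B = {∅ × ∅, {p28} × {14}, {p28} × {16}, {p30} × {14}, {p30} × {16}, {p28} × {14, 15}, {p28} × {14, 16}, {p28, p29} × {14}, {p28, p30} × {14}, {p28, p29} × {16}, {p28, p30} × {16}, {p30} × {14, 15}, {p30} × {14, 16}, {p28} × {14, 15, 16}, {p28, p29, p30} × {14}, {p28, p29, p30} × {16}, {p30} × {14, 15, 16}, {p28, p29} × {14, 15}, {p28, p30} × {14, 15}, {p28, p29} × {14, 16}, {p28, p30} × {14, 16}, {p28, p29} × {14, 15, 16}, {p28, p30} × {14, 15, 16}, {p28, p29, p30} × {14, 15}, {p28, p29, p30} × {14, 16}, {p28, p29, p30} × {14, 15, 16}}; |τ_{X×Y}| = 108.

Enumerate products U × V with U ∈ τ_X, V ∈ τ_Y (deduplicated):
  ∅ × ∅ = {} (∅)
  {p28} × {14} = {(p28,14)}
  {p28} × {16} = {(p28,16)}
  {p30} × {14} = {(p30,14)}
  {p30} × {16} = {(p30,16)}
  {p28} × {14, 15} = {(p28,14), (p28,15)}
  {p28} × {14, 16} = {(p28,14), (p28,16)}
  {p28, p29} × {14} = {(p28,14), (p29,14)}
  {p28, p30} × {14} = {(p28,14), (p30,14)}
  {p28, p29} × {16} = {(p28,16), (p29,16)}
  {p28, p30} × {16} = {(p28,16), (p30,16)}
  {p30} × {14, 15} = {(p30,14), (p30,15)}
  {p30} × {14, 16} = {(p30,14), (p30,16)}
  {p28} × {14, 15, 16} = {(p28,14), (p28,15), (p28,16)}
  {p28, p29, p30} × {14} = {(p28,14), (p29,14), (p30,14)}
  {p28, p29, p30} × {16} = {(p28,16), (p29,16), (p30,16)}
  {p30} × {14, 15, 16} = {(p30,14), (p30,15), (p30,16)}
  {p28, p29} × {14, 15} = {(p28,14), (p28,15), (p29,14), (p29,15)}
  {p28, p30} × {14, 15} = {(p28,14), (p28,15), (p30,14), (p30,15)}
  {p28, p29} × {14, 16} = {(p28,14), (p28,16), (p29,14), (p29,16)}
  {p28, p30} × {14, 16} = {(p28,14), (p28,16), (p30,14), (p30,16)}
  {p28, p29} × {14, 15, 16} = {(p28,14), (p28,15), (p28,16), (p29,14), (p29,15), (p29,16)}
  {p28, p30} × {14, 15, 16} = {(p28,14), (p28,15), (p28,16), (p30,14), (p30,15), (p30,16)}
  {p28, p29, p30} × {14, 15} = {(p28,14), (p28,15), (p29,14), (p29,15), (p30,14), (p30,15)}
  {p28, p29, p30} × {14, 16} = {(p28,14), (p28,16), (p29,14), (p29,16), (p30,14), (p30,16)}
  {p28, p29, p30} × {14, 15, 16} = {(p28,14), (p28,15), (p28,16), (p29,14), (p29,15), (p29,16), (p30,14), (p30,15), (p30,16)}
These 26 distinct sets form the basis B.
Close under arbitrary unions to get τ_{X×Y}; counting gives |τ_{X×Y}| = 108.


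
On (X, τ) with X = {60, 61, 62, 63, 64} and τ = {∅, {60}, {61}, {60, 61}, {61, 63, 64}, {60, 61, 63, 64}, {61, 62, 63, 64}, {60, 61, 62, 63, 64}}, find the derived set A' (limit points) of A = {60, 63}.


A' = {62, 64}

For each x ∈ X, list the open sets U ∈ τ with x ∈ U, then check whether U ∩ (A ∖ {x}) ≠ ∅ for every such U.
  x = 60: open {60} ∋ x has {60} ∩ (A ∖ {60}) = ∅, so x is NOT a limit point.
  x = 61: open {61} ∋ x has {61} ∩ (A ∖ {61}) = ∅, so x is NOT a limit point.
  x = 62: opens ∋ x are {61, 62, 63, 64}, {60, 61, 62, 63, 64}; each meets A ∖ {62}, so x IS a limit point.
  x = 63: open {61, 63, 64} ∋ x has {61, 63, 64} ∩ (A ∖ {63}) = ∅, so x is NOT a limit point.
  x = 64: opens ∋ x are {61, 63, 64}, {60, 61, 63, 64}, {61, 62, 63, 64}, {60, 61, 62, 63, 64}; each meets A ∖ {64}, so x IS a limit point.
Collecting: A' = {62, 64}.


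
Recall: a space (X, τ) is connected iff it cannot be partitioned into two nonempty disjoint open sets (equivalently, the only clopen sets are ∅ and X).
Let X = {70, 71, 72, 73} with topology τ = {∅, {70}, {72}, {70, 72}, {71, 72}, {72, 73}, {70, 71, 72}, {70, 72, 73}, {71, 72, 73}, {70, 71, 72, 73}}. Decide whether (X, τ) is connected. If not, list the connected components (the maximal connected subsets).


(X, τ) is disconnected; components = [{70}, {71, 72, 73}].

Find clopen sets (U ∈ τ with X ∖ U ∈ τ):
  U = ∅, X ∖ U = {70, 71, 72, 73} — both open, so U is clopen.
  U = {70}, X ∖ U = {71, 72, 73} — both open, so U is clopen.
  U = {71, 72, 73}, X ∖ U = {70} — both open, so U is clopen.
  U = {70, 71, 72, 73}, X ∖ U = ∅ — both open, so U is clopen.
Nontrivial clopen(s) exist: e.g. {71, 72, 73}. So (X, τ) is disconnected.
Compute connected components by grouping points that agree on all clopens:
  component: {70}
  component: {71, 72, 73}


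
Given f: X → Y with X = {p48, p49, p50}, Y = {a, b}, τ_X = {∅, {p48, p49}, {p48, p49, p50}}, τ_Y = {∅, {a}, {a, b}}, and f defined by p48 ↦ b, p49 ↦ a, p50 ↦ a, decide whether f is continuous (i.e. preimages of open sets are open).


f is NOT continuous.

Compute f^{-1}(U) for each U ∈ τ_Y:
  U = ∅: f^{-1}(U) = ∅ ∈ τ_X ✓.
  U = {a}: f^{-1}(U) = {p49, p50} ∉ τ_X ✗.
  U = {a, b}: f^{-1}(U) = {p48, p49, p50} ∈ τ_X ✓.
Found U = {a} with f^{-1}(U) = {p49, p50} not in τ_X. Therefore f is NOT continuous.


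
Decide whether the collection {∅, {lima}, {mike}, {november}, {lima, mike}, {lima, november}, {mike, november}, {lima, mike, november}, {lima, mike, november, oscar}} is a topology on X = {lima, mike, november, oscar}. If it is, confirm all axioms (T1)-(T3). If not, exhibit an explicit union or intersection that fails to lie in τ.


τ IS a topology on X.

Axiom (T1): ∅ ∈ τ? Yes; X ∈ τ? Yes.
Axiom (T2/T3): check pairwise unions and intersections of members of τ.
All pairwise intersections and unions checked — each lies in τ. Therefore τ satisfies (T1), (T2), (T3): it IS a topology on X.


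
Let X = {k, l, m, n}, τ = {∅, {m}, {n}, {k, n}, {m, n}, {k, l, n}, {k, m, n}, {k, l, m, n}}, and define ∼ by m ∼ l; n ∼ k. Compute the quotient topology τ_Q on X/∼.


X/∼ = {[k=n], [l=m]}; |τ_Q| = 3.

Equivalence classes: [k=n], [l=m].
Quotient map π: X → X/∼ sends k ↦ [k=n], l ↦ [l=m], m ↦ [l=m], n ↦ [k=n].
For each subset V ⊆ X/∼, compute π^{-1}(V) ⊆ X and check whether π^{-1}(V) ∈ τ. V is open in τ_Q iff π^{-1}(V) ∈ τ.
  V = {}: π^{-1}(V) = ∅ ∈ τ ✓.
  V = {[k=n]}: π^{-1}(V) = {k, n} ∈ τ ✓.
  V = {[l=m]}: π^{-1}(V) = {l, m} ∉ τ ✗.
  V = {[k=n], [l=m]}: π^{-1}(V) = {k, l, m, n} ∈ τ ✓.
Open sets in the quotient: τ_Q = {{}, {[k=n]}, {[k=n], [l=m]}} (3 elements).


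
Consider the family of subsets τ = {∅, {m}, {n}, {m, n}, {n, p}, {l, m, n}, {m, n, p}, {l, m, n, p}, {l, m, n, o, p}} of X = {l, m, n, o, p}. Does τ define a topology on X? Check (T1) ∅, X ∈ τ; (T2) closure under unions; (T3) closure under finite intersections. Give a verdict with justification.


τ IS a topology on X.

Axiom (T1): ∅ ∈ τ? Yes; X ∈ τ? Yes.
Axiom (T2/T3): check pairwise unions and intersections of members of τ.
All pairwise intersections and unions checked — each lies in τ. Therefore τ satisfies (T1), (T2), (T3): it IS a topology on X.


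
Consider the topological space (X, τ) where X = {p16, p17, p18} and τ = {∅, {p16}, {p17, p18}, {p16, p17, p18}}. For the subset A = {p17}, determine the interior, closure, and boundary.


int(A) = ∅, cl(A) = {p17, p18}, ∂A = {p17, p18}.

Closed sets in (X, τ) are complements of opens:
  closed(X, τ) = {∅, {p16}, {p17, p18}, {p16, p17, p18}}.
int(A) = ⋃ {U ∈ τ : U ⊆ A}. Opens contained in A: ∅.
Taking the union of these: int(A) = ∅.
cl(A) = ⋂ {C closed : A ⊆ C}. Closed sets containing A: {p17, p18}, {p16, p17, p18}.
Intersecting these: cl(A) = {p17, p18}.
∂A = cl(A) ∖ int(A) = {p17, p18} ∖ ∅ = {p17, p18}.


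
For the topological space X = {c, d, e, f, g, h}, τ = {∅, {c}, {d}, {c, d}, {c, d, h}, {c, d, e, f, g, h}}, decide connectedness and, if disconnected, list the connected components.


(X, τ) is connected.

Find clopen sets (U ∈ τ with X ∖ U ∈ τ):
  U = ∅, X ∖ U = {c, d, e, f, g, h} — both open, so U is clopen.
  U = {c, d, e, f, g, h}, X ∖ U = ∅ — both open, so U is clopen.
Only trivial clopens (∅ and X) exist, so (X, τ) is connected.
Compute connected components by grouping points that agree on all clopens:
  component: {c, d, e, f, g, h}


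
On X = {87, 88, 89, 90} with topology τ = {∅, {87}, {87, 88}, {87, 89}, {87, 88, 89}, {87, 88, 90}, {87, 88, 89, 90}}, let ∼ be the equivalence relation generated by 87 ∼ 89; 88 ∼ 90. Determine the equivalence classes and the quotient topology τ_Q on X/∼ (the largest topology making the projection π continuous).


X/∼ = {[87=89], [88=90]}; |τ_Q| = 3.

Equivalence classes: [87=89], [88=90].
Quotient map π: X → X/∼ sends 87 ↦ [87=89], 88 ↦ [88=90], 89 ↦ [87=89], 90 ↦ [88=90].
For each subset V ⊆ X/∼, compute π^{-1}(V) ⊆ X and check whether π^{-1}(V) ∈ τ. V is open in τ_Q iff π^{-1}(V) ∈ τ.
  V = {}: π^{-1}(V) = ∅ ∈ τ ✓.
  V = {[87=89]}: π^{-1}(V) = {87, 89} ∈ τ ✓.
  V = {[88=90]}: π^{-1}(V) = {88, 90} ∉ τ ✗.
  V = {[87=89], [88=90]}: π^{-1}(V) = {87, 88, 89, 90} ∈ τ ✓.
Open sets in the quotient: τ_Q = {{}, {[87=89]}, {[87=89], [88=90]}} (3 elements).


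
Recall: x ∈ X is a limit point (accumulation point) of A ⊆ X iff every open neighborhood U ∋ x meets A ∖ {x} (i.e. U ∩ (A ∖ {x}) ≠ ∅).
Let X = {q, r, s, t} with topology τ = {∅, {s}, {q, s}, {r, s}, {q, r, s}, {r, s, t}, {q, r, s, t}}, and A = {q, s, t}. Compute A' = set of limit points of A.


A' = {q, r, t}

For each x ∈ X, list the open sets U ∈ τ with x ∈ U, then check whether U ∩ (A ∖ {x}) ≠ ∅ for every such U.
  x = q: opens ∋ x are {q, s}, {q, r, s}, {q, r, s, t}; each meets A ∖ {q}, so x IS a limit point.
  x = r: opens ∋ x are {r, s}, {q, r, s}, {r, s, t}, {q, r, s, t}; each meets A ∖ {r}, so x IS a limit point.
  x = s: open {s} ∋ x has {s} ∩ (A ∖ {s}) = ∅, so x is NOT a limit point.
  x = t: opens ∋ x are {r, s, t}, {q, r, s, t}; each meets A ∖ {t}, so x IS a limit point.
Collecting: A' = {q, r, t}.


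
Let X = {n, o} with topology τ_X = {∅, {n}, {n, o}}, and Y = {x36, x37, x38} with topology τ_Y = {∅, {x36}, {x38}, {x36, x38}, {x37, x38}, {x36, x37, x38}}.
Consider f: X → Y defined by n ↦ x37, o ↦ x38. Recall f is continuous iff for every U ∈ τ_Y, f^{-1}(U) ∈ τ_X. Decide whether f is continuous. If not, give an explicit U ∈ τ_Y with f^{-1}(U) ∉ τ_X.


f is NOT continuous.

Compute f^{-1}(U) for each U ∈ τ_Y:
  U = ∅: f^{-1}(U) = ∅ ∈ τ_X ✓.
  U = {x36}: f^{-1}(U) = ∅ ∈ τ_X ✓.
  U = {x38}: f^{-1}(U) = {o} ∉ τ_X ✗.
  U = {x36, x38}: f^{-1}(U) = {o} ∉ τ_X ✗.
  U = {x37, x38}: f^{-1}(U) = {n, o} ∈ τ_X ✓.
  U = {x36, x37, x38}: f^{-1}(U) = {n, o} ∈ τ_X ✓.
Found U = {x38} with f^{-1}(U) = {o} not in τ_X. Therefore f is NOT continuous.


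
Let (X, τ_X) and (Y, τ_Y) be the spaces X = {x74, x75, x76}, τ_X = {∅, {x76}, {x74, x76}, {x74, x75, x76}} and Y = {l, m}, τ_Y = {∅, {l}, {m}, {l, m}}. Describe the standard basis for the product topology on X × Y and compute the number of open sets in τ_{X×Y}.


Basis B = {∅ × ∅, {x76} × {l}, {x76} × {m}, {x74, x76} × {l}, {x74, x76} × {m}, {x76} × {l, m}, {x74, x75, x76} × {l}, {x74, x75, x76} × {m}, {x74, x76} × {l, m}, {x74, x75, x76} × {l, m}}; |τ_{X×Y}| = 16.

Enumerate products U × V with U ∈ τ_X, V ∈ τ_Y (deduplicated):
  ∅ × ∅ = {} (∅)
  {x76} × {l} = {(x76,l)}
  {x76} × {m} = {(x76,m)}
  {x74, x76} × {l} = {(x74,l), (x76,l)}
  {x74, x76} × {m} = {(x74,m), (x76,m)}
  {x76} × {l, m} = {(x76,l), (x76,m)}
  {x74, x75, x76} × {l} = {(x74,l), (x75,l), (x76,l)}
  {x74, x75, x76} × {m} = {(x74,m), (x75,m), (x76,m)}
  {x74, x76} × {l, m} = {(x74,l), (x74,m), (x76,l), (x76,m)}
  {x74, x75, x76} × {l, m} = {(x74,l), (x74,m), (x75,l), (x75,m), (x76,l), (x76,m)}
These 10 distinct sets form the basis B.
Close under arbitrary unions to get τ_{X×Y}; counting gives |τ_{X×Y}| = 16.


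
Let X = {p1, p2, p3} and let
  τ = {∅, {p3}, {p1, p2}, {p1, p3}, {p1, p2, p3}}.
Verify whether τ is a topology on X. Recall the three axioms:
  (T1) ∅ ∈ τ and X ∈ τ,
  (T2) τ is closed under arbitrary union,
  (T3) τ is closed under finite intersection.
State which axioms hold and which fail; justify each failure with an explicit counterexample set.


τ is NOT a topology on X.

Axiom (T1): ∅ ∈ τ? Yes; X ∈ τ? Yes.
Axiom (T2/T3): check pairwise unions and intersections of members of τ.
Counterexample for (T3): {p1, p2} ∩ {p1, p3} = {p1} ∉ τ. Therefore τ is NOT a topology.


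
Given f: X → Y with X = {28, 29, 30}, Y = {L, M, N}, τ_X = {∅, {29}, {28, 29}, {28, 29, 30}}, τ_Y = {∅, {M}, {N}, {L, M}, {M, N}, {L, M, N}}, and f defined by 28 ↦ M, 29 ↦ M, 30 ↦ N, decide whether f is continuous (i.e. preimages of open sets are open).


f is NOT continuous.

Compute f^{-1}(U) for each U ∈ τ_Y:
  U = ∅: f^{-1}(U) = ∅ ∈ τ_X ✓.
  U = {M}: f^{-1}(U) = {28, 29} ∈ τ_X ✓.
  U = {N}: f^{-1}(U) = {30} ∉ τ_X ✗.
  U = {L, M}: f^{-1}(U) = {28, 29} ∈ τ_X ✓.
  U = {M, N}: f^{-1}(U) = {28, 29, 30} ∈ τ_X ✓.
  U = {L, M, N}: f^{-1}(U) = {28, 29, 30} ∈ τ_X ✓.
Found U = {N} with f^{-1}(U) = {30} not in τ_X. Therefore f is NOT continuous.


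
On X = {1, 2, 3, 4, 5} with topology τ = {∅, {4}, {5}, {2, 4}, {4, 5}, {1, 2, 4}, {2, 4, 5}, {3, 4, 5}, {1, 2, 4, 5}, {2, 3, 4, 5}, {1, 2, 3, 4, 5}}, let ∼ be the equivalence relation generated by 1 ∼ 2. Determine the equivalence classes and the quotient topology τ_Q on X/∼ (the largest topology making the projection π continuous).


X/∼ = {[1=2], [3], [4], [5]}; |τ_Q| = 8.

Equivalence classes: [1=2], [3], [4], [5].
Quotient map π: X → X/∼ sends 1 ↦ [1=2], 2 ↦ [1=2], 3 ↦ [3], 4 ↦ [4], 5 ↦ [5].
For each subset V ⊆ X/∼, compute π^{-1}(V) ⊆ X and check whether π^{-1}(V) ∈ τ. V is open in τ_Q iff π^{-1}(V) ∈ τ.
  V = {}: π^{-1}(V) = ∅ ∈ τ ✓.
  V = {[1=2]}: π^{-1}(V) = {1, 2} ∉ τ ✗.
  V = {[3]}: π^{-1}(V) = {3} ∉ τ ✗.
  V = {[1=2], [3]}: π^{-1}(V) = {1, 2, 3} ∉ τ ✗.
  V = {[4]}: π^{-1}(V) = {4} ∈ τ ✓.
  V = {[1=2], [4]}: π^{-1}(V) = {1, 2, 4} ∈ τ ✓.
  V = {[3], [4]}: π^{-1}(V) = {3, 4} ∉ τ ✗.
  V = {[1=2], [3], [4]}: π^{-1}(V) = {1, 2, 3, 4} ∉ τ ✗.
  V = {[5]}: π^{-1}(V) = {5} ∈ τ ✓.
  V = {[1=2], [5]}: π^{-1}(V) = {1, 2, 5} ∉ τ ✗.
  V = {[3], [5]}: π^{-1}(V) = {3, 5} ∉ τ ✗.
  V = {[1=2], [3], [5]}: π^{-1}(V) = {1, 2, 3, 5} ∉ τ ✗.
  V = {[4], [5]}: π^{-1}(V) = {4, 5} ∈ τ ✓.
  V = {[1=2], [4], [5]}: π^{-1}(V) = {1, 2, 4, 5} ∈ τ ✓.
  V = {[3], [4], [5]}: π^{-1}(V) = {3, 4, 5} ∈ τ ✓.
  V = {[1=2], [3], [4], [5]}: π^{-1}(V) = {1, 2, 3, 4, 5} ∈ τ ✓.
Open sets in the quotient: τ_Q = {{}, {[4]}, {[1=2], [4]}, {[5]}, {[4], [5]}, {[1=2], [4], [5]}, {[3], [4], [5]}, {[1=2], [3], [4], [5]}} (8 elements).


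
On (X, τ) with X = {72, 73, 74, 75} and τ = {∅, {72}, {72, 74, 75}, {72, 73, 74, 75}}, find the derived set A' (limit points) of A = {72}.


A' = {73, 74, 75}

For each x ∈ X, list the open sets U ∈ τ with x ∈ U, then check whether U ∩ (A ∖ {x}) ≠ ∅ for every such U.
  x = 72: open {72} ∋ x has {72} ∩ (A ∖ {72}) = ∅, so x is NOT a limit point.
  x = 73: opens ∋ x are {72, 73, 74, 75}; each meets A ∖ {73}, so x IS a limit point.
  x = 74: opens ∋ x are {72, 74, 75}, {72, 73, 74, 75}; each meets A ∖ {74}, so x IS a limit point.
  x = 75: opens ∋ x are {72, 74, 75}, {72, 73, 74, 75}; each meets A ∖ {75}, so x IS a limit point.
Collecting: A' = {73, 74, 75}.


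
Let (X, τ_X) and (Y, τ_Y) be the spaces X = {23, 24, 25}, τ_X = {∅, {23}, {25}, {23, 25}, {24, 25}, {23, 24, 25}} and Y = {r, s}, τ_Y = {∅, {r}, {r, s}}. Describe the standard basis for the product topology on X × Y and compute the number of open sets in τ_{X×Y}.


Basis B = {∅ × ∅, {23} × {r}, {25} × {r}, {23} × {r, s}, {23, 25} × {r}, {24, 25} × {r}, {25} × {r, s}, {23, 24, 25} × {r}, {23, 25} × {r, s}, {24, 25} × {r, s}, {23, 24, 25} × {r, s}}; |τ_{X×Y}| = 18.

Enumerate products U × V with U ∈ τ_X, V ∈ τ_Y (deduplicated):
  ∅ × ∅ = {} (∅)
  {23} × {r} = {(23,r)}
  {25} × {r} = {(25,r)}
  {23} × {r, s} = {(23,r), (23,s)}
  {23, 25} × {r} = {(23,r), (25,r)}
  {24, 25} × {r} = {(24,r), (25,r)}
  {25} × {r, s} = {(25,r), (25,s)}
  {23, 24, 25} × {r} = {(23,r), (24,r), (25,r)}
  {23, 25} × {r, s} = {(23,r), (23,s), (25,r), (25,s)}
  {24, 25} × {r, s} = {(24,r), (24,s), (25,r), (25,s)}
  {23, 24, 25} × {r, s} = {(23,r), (23,s), (24,r), (24,s), (25,r), (25,s)}
These 11 distinct sets form the basis B.
Close under arbitrary unions to get τ_{X×Y}; counting gives |τ_{X×Y}| = 18.


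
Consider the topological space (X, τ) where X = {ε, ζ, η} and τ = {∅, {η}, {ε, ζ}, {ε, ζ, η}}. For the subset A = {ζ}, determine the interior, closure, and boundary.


int(A) = ∅, cl(A) = {ε, ζ}, ∂A = {ε, ζ}.

Closed sets in (X, τ) are complements of opens:
  closed(X, τ) = {∅, {η}, {ε, ζ}, {ε, ζ, η}}.
int(A) = ⋃ {U ∈ τ : U ⊆ A}. Opens contained in A: ∅.
Taking the union of these: int(A) = ∅.
cl(A) = ⋂ {C closed : A ⊆ C}. Closed sets containing A: {ε, ζ}, {ε, ζ, η}.
Intersecting these: cl(A) = {ε, ζ}.
∂A = cl(A) ∖ int(A) = {ε, ζ} ∖ ∅ = {ε, ζ}.


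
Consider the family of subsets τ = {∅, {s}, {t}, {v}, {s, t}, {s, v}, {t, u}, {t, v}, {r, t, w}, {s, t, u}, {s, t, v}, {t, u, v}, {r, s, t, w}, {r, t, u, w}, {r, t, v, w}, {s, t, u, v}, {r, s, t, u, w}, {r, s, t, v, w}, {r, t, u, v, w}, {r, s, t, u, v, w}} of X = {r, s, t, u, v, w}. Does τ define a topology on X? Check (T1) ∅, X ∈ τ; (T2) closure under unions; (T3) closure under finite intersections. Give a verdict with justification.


τ IS a topology on X.

Axiom (T1): ∅ ∈ τ? Yes; X ∈ τ? Yes.
Axiom (T2/T3): check pairwise unions and intersections of members of τ.
All pairwise intersections and unions checked — each lies in τ. Therefore τ satisfies (T1), (T2), (T3): it IS a topology on X.


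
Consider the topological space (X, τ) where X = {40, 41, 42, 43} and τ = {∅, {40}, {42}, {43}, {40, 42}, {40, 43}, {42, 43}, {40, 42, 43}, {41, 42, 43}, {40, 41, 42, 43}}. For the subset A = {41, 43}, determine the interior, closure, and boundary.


int(A) = {43}, cl(A) = {41, 43}, ∂A = {41}.

Closed sets in (X, τ) are complements of opens:
  closed(X, τ) = {∅, {40}, {41}, {40, 41}, {41, 42}, {41, 43}, {40, 41, 42}, {40, 41, 43}, {41, 42, 43}, {40, 41, 42, 43}}.
int(A) = ⋃ {U ∈ τ : U ⊆ A}. Opens contained in A: ∅, {43}.
Taking the union of these: int(A) = {43}.
cl(A) = ⋂ {C closed : A ⊆ C}. Closed sets containing A: {41, 43}, {40, 41, 43}, {41, 42, 43}, {40, 41, 42, 43}.
Intersecting these: cl(A) = {41, 43}.
∂A = cl(A) ∖ int(A) = {41, 43} ∖ {43} = {41}.


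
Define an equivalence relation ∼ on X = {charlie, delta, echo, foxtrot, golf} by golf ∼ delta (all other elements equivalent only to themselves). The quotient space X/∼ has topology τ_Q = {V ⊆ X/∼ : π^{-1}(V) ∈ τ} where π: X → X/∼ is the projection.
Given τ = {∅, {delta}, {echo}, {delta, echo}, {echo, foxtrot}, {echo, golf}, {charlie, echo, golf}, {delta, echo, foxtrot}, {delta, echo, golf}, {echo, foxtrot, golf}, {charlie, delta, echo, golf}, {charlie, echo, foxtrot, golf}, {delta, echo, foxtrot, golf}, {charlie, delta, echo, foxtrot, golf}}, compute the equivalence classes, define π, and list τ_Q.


X/∼ = {[charlie], [delta=golf], [echo], [foxtrot]}; |τ_Q| = 7.

Equivalence classes: [charlie], [delta=golf], [echo], [foxtrot].
Quotient map π: X → X/∼ sends charlie ↦ [charlie], delta ↦ [delta=golf], echo ↦ [echo], foxtrot ↦ [foxtrot], golf ↦ [delta=golf].
For each subset V ⊆ X/∼, compute π^{-1}(V) ⊆ X and check whether π^{-1}(V) ∈ τ. V is open in τ_Q iff π^{-1}(V) ∈ τ.
  V = {}: π^{-1}(V) = ∅ ∈ τ ✓.
  V = {[charlie]}: π^{-1}(V) = {charlie} ∉ τ ✗.
  V = {[delta=golf]}: π^{-1}(V) = {delta, golf} ∉ τ ✗.
  V = {[charlie], [delta=golf]}: π^{-1}(V) = {charlie, delta, golf} ∉ τ ✗.
  V = {[echo]}: π^{-1}(V) = {echo} ∈ τ ✓.
  V = {[charlie], [echo]}: π^{-1}(V) = {charlie, echo} ∉ τ ✗.
  V = {[delta=golf], [echo]}: π^{-1}(V) = {delta, echo, golf} ∈ τ ✓.
  V = {[charlie], [delta=golf], [echo]}: π^{-1}(V) = {charlie, delta, echo, golf} ∈ τ ✓.
  V = {[foxtrot]}: π^{-1}(V) = {foxtrot} ∉ τ ✗.
  V = {[charlie], [foxtrot]}: π^{-1}(V) = {charlie, foxtrot} ∉ τ ✗.
  V = {[delta=golf], [foxtrot]}: π^{-1}(V) = {delta, foxtrot, golf} ∉ τ ✗.
  V = {[charlie], [delta=golf], [foxtrot]}: π^{-1}(V) = {charlie, delta, foxtrot, golf} ∉ τ ✗.
  V = {[echo], [foxtrot]}: π^{-1}(V) = {echo, foxtrot} ∈ τ ✓.
  V = {[charlie], [echo], [foxtrot]}: π^{-1}(V) = {charlie, echo, foxtrot} ∉ τ ✗.
  V = {[delta=golf], [echo], [foxtrot]}: π^{-1}(V) = {delta, echo, foxtrot, golf} ∈ τ ✓.
  V = {[charlie], [delta=golf], [echo], [foxtrot]}: π^{-1}(V) = {charlie, delta, echo, foxtrot, golf} ∈ τ ✓.
Open sets in the quotient: τ_Q = {{}, {[echo]}, {[delta=golf], [echo]}, {[charlie], [delta=golf], [echo]}, {[echo], [foxtrot]}, {[delta=golf], [echo], [foxtrot]}, {[charlie], [delta=golf], [echo], [foxtrot]}} (7 elements).


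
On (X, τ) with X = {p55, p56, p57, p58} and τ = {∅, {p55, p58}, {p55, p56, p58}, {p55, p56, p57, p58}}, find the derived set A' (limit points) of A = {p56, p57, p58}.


A' = {p55, p56, p57}

For each x ∈ X, list the open sets U ∈ τ with x ∈ U, then check whether U ∩ (A ∖ {x}) ≠ ∅ for every such U.
  x = p55: opens ∋ x are {p55, p58}, {p55, p56, p58}, {p55, p56, p57, p58}; each meets A ∖ {p55}, so x IS a limit point.
  x = p56: opens ∋ x are {p55, p56, p58}, {p55, p56, p57, p58}; each meets A ∖ {p56}, so x IS a limit point.
  x = p57: opens ∋ x are {p55, p56, p57, p58}; each meets A ∖ {p57}, so x IS a limit point.
  x = p58: open {p55, p58} ∋ x has {p55, p58} ∩ (A ∖ {p58}) = ∅, so x is NOT a limit point.
Collecting: A' = {p55, p56, p57}.


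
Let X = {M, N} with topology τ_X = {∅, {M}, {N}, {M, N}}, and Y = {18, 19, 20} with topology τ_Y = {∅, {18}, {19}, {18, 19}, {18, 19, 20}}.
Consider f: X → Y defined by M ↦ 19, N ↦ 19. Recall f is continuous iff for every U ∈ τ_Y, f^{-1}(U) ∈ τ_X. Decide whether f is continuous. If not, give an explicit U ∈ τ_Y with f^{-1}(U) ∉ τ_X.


f IS continuous.

Compute f^{-1}(U) for each U ∈ τ_Y:
  U = ∅: f^{-1}(U) = ∅ ∈ τ_X ✓.
  U = {18}: f^{-1}(U) = ∅ ∈ τ_X ✓.
  U = {19}: f^{-1}(U) = {M, N} ∈ τ_X ✓.
  U = {18, 19}: f^{-1}(U) = {M, N} ∈ τ_X ✓.
  U = {18, 19, 20}: f^{-1}(U) = {M, N} ∈ τ_X ✓.
Every preimage lies in τ_X, so f IS continuous.


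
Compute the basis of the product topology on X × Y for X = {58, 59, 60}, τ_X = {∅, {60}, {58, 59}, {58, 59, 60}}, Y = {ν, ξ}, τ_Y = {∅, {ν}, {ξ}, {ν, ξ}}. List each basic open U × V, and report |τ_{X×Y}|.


Basis B = {∅ × ∅, {60} × {ν}, {60} × {ξ}, {58, 59} × {ν}, {58, 59} × {ξ}, {60} × {ν, ξ}, {58, 59, 60} × {ν}, {58, 59, 60} × {ξ}, {58, 59} × {ν, ξ}, {58, 59, 60} × {ν, ξ}}; |τ_{X×Y}| = 16.

Enumerate products U × V with U ∈ τ_X, V ∈ τ_Y (deduplicated):
  ∅ × ∅ = {} (∅)
  {60} × {ν} = {(60,ν)}
  {60} × {ξ} = {(60,ξ)}
  {58, 59} × {ν} = {(58,ν), (59,ν)}
  {58, 59} × {ξ} = {(58,ξ), (59,ξ)}
  {60} × {ν, ξ} = {(60,ν), (60,ξ)}
  {58, 59, 60} × {ν} = {(58,ν), (59,ν), (60,ν)}
  {58, 59, 60} × {ξ} = {(58,ξ), (59,ξ), (60,ξ)}
  {58, 59} × {ν, ξ} = {(58,ν), (58,ξ), (59,ν), (59,ξ)}
  {58, 59, 60} × {ν, ξ} = {(58,ν), (58,ξ), (59,ν), (59,ξ), (60,ν), (60,ξ)}
These 10 distinct sets form the basis B.
Close under arbitrary unions to get τ_{X×Y}; counting gives |τ_{X×Y}| = 16.


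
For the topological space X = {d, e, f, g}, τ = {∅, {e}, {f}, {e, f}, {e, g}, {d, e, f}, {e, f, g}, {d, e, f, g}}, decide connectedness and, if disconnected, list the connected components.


(X, τ) is connected.

Find clopen sets (U ∈ τ with X ∖ U ∈ τ):
  U = ∅, X ∖ U = {d, e, f, g} — both open, so U is clopen.
  U = {d, e, f, g}, X ∖ U = ∅ — both open, so U is clopen.
Only trivial clopens (∅ and X) exist, so (X, τ) is connected.
Compute connected components by grouping points that agree on all clopens:
  component: {d, e, f, g}


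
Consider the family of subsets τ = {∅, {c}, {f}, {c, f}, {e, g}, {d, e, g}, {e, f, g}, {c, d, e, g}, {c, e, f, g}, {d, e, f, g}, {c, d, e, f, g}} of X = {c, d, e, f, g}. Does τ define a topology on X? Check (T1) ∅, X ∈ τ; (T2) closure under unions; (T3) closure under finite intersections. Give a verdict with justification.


τ is NOT a topology on X.

Axiom (T1): ∅ ∈ τ? Yes; X ∈ τ? Yes.
Axiom (T2/T3): check pairwise unions and intersections of members of τ.
Counterexample for (T2): {c} ∪ {e, g} = {c, e, g} ∉ τ. Therefore τ is NOT a topology.


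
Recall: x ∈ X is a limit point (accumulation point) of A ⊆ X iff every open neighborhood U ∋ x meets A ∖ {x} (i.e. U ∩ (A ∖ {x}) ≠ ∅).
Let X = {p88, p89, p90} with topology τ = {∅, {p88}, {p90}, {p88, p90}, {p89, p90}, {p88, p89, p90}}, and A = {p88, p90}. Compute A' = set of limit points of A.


A' = {p89}

For each x ∈ X, list the open sets U ∈ τ with x ∈ U, then check whether U ∩ (A ∖ {x}) ≠ ∅ for every such U.
  x = p88: open {p88} ∋ x has {p88} ∩ (A ∖ {p88}) = ∅, so x is NOT a limit point.
  x = p89: opens ∋ x are {p89, p90}, {p88, p89, p90}; each meets A ∖ {p89}, so x IS a limit point.
  x = p90: open {p90} ∋ x has {p90} ∩ (A ∖ {p90}) = ∅, so x is NOT a limit point.
Collecting: A' = {p89}.


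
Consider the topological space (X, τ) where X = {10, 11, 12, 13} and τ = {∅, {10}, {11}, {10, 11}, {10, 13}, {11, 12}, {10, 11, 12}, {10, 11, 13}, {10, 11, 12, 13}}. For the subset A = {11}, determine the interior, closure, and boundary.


int(A) = {11}, cl(A) = {11, 12}, ∂A = {12}.

Closed sets in (X, τ) are complements of opens:
  closed(X, τ) = {∅, {12}, {13}, {10, 13}, {11, 12}, {12, 13}, {10, 12, 13}, {11, 12, 13}, {10, 11, 12, 13}}.
int(A) = ⋃ {U ∈ τ : U ⊆ A}. Opens contained in A: ∅, {11}.
Taking the union of these: int(A) = {11}.
cl(A) = ⋂ {C closed : A ⊆ C}. Closed sets containing A: {11, 12}, {11, 12, 13}, {10, 11, 12, 13}.
Intersecting these: cl(A) = {11, 12}.
∂A = cl(A) ∖ int(A) = {11, 12} ∖ {11} = {12}.


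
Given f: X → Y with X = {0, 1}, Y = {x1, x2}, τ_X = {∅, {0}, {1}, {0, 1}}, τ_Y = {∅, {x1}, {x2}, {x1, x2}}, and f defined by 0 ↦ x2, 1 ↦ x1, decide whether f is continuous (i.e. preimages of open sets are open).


f IS continuous.

Compute f^{-1}(U) for each U ∈ τ_Y:
  U = ∅: f^{-1}(U) = ∅ ∈ τ_X ✓.
  U = {x1}: f^{-1}(U) = {1} ∈ τ_X ✓.
  U = {x2}: f^{-1}(U) = {0} ∈ τ_X ✓.
  U = {x1, x2}: f^{-1}(U) = {0, 1} ∈ τ_X ✓.
Every preimage lies in τ_X, so f IS continuous.


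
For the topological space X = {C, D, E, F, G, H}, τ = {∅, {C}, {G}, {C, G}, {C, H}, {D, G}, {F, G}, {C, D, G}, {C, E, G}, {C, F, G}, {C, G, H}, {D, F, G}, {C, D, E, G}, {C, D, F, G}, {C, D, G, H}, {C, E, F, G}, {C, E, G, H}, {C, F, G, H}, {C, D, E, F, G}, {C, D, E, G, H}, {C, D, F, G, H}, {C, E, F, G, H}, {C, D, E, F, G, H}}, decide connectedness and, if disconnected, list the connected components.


(X, τ) is connected.

Find clopen sets (U ∈ τ with X ∖ U ∈ τ):
  U = ∅, X ∖ U = {C, D, E, F, G, H} — both open, so U is clopen.
  U = {C, D, E, F, G, H}, X ∖ U = ∅ — both open, so U is clopen.
Only trivial clopens (∅ and X) exist, so (X, τ) is connected.
Compute connected components by grouping points that agree on all clopens:
  component: {C, D, E, F, G, H}


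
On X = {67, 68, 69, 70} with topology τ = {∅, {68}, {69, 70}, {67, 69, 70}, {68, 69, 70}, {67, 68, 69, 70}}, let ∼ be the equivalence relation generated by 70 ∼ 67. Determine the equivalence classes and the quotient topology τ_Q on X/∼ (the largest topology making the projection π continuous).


X/∼ = {[67=70], [68], [69]}; |τ_Q| = 4.

Equivalence classes: [67=70], [68], [69].
Quotient map π: X → X/∼ sends 67 ↦ [67=70], 68 ↦ [68], 69 ↦ [69], 70 ↦ [67=70].
For each subset V ⊆ X/∼, compute π^{-1}(V) ⊆ X and check whether π^{-1}(V) ∈ τ. V is open in τ_Q iff π^{-1}(V) ∈ τ.
  V = {}: π^{-1}(V) = ∅ ∈ τ ✓.
  V = {[67=70]}: π^{-1}(V) = {67, 70} ∉ τ ✗.
  V = {[68]}: π^{-1}(V) = {68} ∈ τ ✓.
  V = {[67=70], [68]}: π^{-1}(V) = {67, 68, 70} ∉ τ ✗.
  V = {[69]}: π^{-1}(V) = {69} ∉ τ ✗.
  V = {[67=70], [69]}: π^{-1}(V) = {67, 69, 70} ∈ τ ✓.
  V = {[68], [69]}: π^{-1}(V) = {68, 69} ∉ τ ✗.
  V = {[67=70], [68], [69]}: π^{-1}(V) = {67, 68, 69, 70} ∈ τ ✓.
Open sets in the quotient: τ_Q = {{}, {[68]}, {[67=70], [69]}, {[67=70], [68], [69]}} (4 elements).


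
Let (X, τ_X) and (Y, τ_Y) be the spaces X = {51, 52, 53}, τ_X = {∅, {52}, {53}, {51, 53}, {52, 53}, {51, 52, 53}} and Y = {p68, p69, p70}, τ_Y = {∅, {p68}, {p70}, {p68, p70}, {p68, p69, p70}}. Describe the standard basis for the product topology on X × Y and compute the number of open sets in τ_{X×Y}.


Basis B = {∅ × ∅, {52} × {p68}, {52} × {p70}, {53} × {p68}, {53} × {p70}, {51, 53} × {p68}, {51, 53} × {p70}, {52} × {p68, p70}, {52, 53} × {p68}, {52, 53} × {p70}, {53} × {p68, p70}, {51, 52, 53} × {p68}, {51, 52, 53} × {p70}, {52} × {p68, p69, p70}, {53} × {p68, p69, p70}, {51, 53} × {p68, p70}, {52, 53} × {p68, p70}, {51, 53} × {p68, p69, p70}, {51, 52, 53} × {p68, p70}, {52, 53} × {p68, p69, p70}, {51, 52, 53} × {p68, p69, p70}}; |τ_{X×Y}| = 70.

Enumerate products U × V with U ∈ τ_X, V ∈ τ_Y (deduplicated):
  ∅ × ∅ = {} (∅)
  {52} × {p68} = {(52,p68)}
  {52} × {p70} = {(52,p70)}
  {53} × {p68} = {(53,p68)}
  {53} × {p70} = {(53,p70)}
  {51, 53} × {p68} = {(51,p68), (53,p68)}
  {51, 53} × {p70} = {(51,p70), (53,p70)}
  {52} × {p68, p70} = {(52,p68), (52,p70)}
  {52, 53} × {p68} = {(52,p68), (53,p68)}
  {52, 53} × {p70} = {(52,p70), (53,p70)}
  {53} × {p68, p70} = {(53,p68), (53,p70)}
  {51, 52, 53} × {p68} = {(51,p68), (52,p68), (53,p68)}
  {51, 52, 53} × {p70} = {(51,p70), (52,p70), (53,p70)}
  {52} × {p68, p69, p70} = {(52,p68), (52,p69), (52,p70)}
  {53} × {p68, p69, p70} = {(53,p68), (53,p69), (53,p70)}
  {51, 53} × {p68, p70} = {(51,p68), (51,p70), (53,p68), (53,p70)}
  {52, 53} × {p68, p70} = {(52,p68), (52,p70), (53,p68), (53,p70)}
  {51, 53} × {p68, p69, p70} = {(51,p68), (51,p69), (51,p70), (53,p68), (53,p69), (53,p70)}
  {51, 52, 53} × {p68, p70} = {(51,p68), (51,p70), (52,p68), (52,p70), (53,p68), (53,p70)}
  {52, 53} × {p68, p69, p70} = {(52,p68), (52,p69), (52,p70), (53,p68), (53,p69), (53,p70)}
  {51, 52, 53} × {p68, p69, p70} = {(51,p68), (51,p69), (51,p70), (52,p68), (52,p69), (52,p70), (53,p68), (53,p69), (53,p70)}
These 21 distinct sets form the basis B.
Close under arbitrary unions to get τ_{X×Y}; counting gives |τ_{X×Y}| = 70.
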